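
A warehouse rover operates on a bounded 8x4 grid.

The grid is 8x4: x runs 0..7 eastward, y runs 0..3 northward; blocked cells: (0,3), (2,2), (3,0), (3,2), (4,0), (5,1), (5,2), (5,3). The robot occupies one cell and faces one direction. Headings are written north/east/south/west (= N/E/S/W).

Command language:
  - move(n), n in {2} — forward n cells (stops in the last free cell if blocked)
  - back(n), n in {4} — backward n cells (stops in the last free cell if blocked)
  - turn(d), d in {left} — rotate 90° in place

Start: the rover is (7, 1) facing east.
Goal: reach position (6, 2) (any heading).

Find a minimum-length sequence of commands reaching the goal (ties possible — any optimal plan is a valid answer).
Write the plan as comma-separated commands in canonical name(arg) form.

back(4), turn(left), back(4), move(2)

begin: (7, 1) facing east
step 1 (back(4)): (6, 1) facing east
step 2 (turn(left)): (6, 1) facing north
step 3 (back(4)): (6, 0) facing north
step 4 (move(2)): (6, 2) facing north
nothing shorter than 4 reaches the goal.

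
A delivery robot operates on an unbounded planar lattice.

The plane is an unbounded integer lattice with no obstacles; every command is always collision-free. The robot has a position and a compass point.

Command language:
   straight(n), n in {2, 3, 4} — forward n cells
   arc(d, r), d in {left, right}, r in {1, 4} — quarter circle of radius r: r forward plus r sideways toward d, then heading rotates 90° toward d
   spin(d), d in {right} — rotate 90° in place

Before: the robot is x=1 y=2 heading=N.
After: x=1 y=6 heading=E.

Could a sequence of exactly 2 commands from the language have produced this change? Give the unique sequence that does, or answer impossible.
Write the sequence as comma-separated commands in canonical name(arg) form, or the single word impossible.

key: running spin(right) before straight(4) would end elsewhere — order is forced
start: x=1 y=2 heading=N
t=1 straight(4) ⇒ x=1 y=6 heading=N
t=2 spin(right) ⇒ x=1 y=6 heading=E
no other 2-command option fits: unique.

straight(4), spin(right)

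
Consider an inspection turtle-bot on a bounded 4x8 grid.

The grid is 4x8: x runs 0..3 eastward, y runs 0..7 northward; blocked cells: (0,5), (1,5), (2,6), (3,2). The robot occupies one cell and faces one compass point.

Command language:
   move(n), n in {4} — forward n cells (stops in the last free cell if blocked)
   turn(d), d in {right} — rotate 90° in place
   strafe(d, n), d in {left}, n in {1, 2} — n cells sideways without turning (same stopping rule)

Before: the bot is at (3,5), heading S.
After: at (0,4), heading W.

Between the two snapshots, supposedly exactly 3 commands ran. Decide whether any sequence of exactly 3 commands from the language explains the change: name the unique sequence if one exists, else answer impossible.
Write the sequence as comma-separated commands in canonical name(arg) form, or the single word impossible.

key: move(4) runs into the grid edge before its full distance
begin: at (3,5), heading S
t=1 turn(right) ⇒ at (3,5), heading W
t=2 strafe(left, 1) ⇒ at (3,4), heading W
t=3 move(4) ⇒ at (0,4), heading W
uniquely the one of 64 3-step routes that fits.

turn(right), strafe(left, 1), move(4)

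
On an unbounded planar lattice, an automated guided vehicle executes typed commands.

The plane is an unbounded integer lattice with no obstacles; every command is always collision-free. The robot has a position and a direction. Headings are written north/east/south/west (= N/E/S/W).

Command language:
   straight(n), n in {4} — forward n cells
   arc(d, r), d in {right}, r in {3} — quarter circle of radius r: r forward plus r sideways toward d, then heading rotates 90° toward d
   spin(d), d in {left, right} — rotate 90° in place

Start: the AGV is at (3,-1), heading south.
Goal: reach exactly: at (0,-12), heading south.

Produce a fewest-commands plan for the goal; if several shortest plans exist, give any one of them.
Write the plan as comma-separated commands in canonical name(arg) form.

straight(4), straight(4), arc(right, 3), spin(left)

begin: at (3,-1), heading south
step 1 (straight(4)): at (3,-5), heading south
step 2 (straight(4)): at (3,-9), heading south
step 3 (arc(right, 3)): at (0,-12), heading west
step 4 (spin(left)): at (0,-12), heading south
nothing shorter than 4 reaches the goal.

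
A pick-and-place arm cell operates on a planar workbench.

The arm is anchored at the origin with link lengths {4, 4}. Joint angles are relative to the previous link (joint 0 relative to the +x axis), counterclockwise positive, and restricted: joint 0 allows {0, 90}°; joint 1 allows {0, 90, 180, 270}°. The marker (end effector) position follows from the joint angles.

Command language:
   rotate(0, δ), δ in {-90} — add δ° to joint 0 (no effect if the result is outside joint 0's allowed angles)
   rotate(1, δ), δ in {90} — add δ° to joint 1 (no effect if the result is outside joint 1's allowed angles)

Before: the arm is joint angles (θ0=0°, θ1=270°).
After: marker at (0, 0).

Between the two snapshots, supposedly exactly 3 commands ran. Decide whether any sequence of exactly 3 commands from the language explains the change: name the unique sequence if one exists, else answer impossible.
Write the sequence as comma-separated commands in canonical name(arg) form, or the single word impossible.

rotate(1, 90), rotate(1, 90), rotate(1, 90)

start: joint angles (θ0=0°, θ1=270°)
[1] after rotate(1, 90): joint angles (θ0=0°, θ1=0°)
[2] after rotate(1, 90): joint angles (θ0=0°, θ1=90°)
[3] after rotate(1, 90): joint angles (θ0=0°, θ1=180°)
uniquely the one of 8 3-step routes that fits.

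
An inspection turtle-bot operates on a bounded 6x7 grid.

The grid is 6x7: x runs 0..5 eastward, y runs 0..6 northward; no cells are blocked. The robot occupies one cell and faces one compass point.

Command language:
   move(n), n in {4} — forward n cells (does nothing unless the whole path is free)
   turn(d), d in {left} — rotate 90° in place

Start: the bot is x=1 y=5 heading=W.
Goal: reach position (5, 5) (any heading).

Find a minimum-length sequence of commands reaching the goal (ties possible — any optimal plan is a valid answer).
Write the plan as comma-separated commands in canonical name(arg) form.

begin: x=1 y=5 heading=W
t=1 turn(left) ⇒ x=1 y=5 heading=S
t=2 turn(left) ⇒ x=1 y=5 heading=E
t=3 move(4) ⇒ x=5 y=5 heading=E
minimal: 3 command(s), checked below 3.

turn(left), turn(left), move(4)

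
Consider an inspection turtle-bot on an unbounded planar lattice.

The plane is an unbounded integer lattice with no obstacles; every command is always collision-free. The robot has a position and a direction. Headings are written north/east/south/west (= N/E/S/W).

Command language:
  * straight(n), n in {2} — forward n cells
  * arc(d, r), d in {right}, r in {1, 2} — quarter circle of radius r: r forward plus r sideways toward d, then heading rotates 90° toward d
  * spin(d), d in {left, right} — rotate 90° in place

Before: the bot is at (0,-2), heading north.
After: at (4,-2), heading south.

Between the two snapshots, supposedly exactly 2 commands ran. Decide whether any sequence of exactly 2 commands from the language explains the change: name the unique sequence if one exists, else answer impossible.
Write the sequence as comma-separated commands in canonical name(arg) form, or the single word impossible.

arc(right, 2), arc(right, 2)

key: position moved to (4,-2) AND the heading swung to S — translation plus rotation needed
from: at (0,-2), heading north
step 1 (arc(right, 2)): at (2,0), heading east
step 2 (arc(right, 2)): at (4,-2), heading south
all 25 alternatives checked — unique.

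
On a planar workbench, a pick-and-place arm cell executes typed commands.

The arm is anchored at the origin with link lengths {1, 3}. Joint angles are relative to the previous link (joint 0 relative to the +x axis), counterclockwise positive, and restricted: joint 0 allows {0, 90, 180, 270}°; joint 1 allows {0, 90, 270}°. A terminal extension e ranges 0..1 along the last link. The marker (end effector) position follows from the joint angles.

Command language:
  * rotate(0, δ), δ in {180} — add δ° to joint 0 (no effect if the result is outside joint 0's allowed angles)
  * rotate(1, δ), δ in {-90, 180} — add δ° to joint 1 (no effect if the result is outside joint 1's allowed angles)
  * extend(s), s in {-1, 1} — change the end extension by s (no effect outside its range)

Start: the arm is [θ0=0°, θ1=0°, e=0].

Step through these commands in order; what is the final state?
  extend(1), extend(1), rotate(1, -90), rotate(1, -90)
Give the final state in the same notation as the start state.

begin: [θ0=0°, θ1=0°, e=0]
1. extend(1) → [θ0=0°, θ1=0°, e=1]
2. extend(1) → [θ0=0°, θ1=0°, e=1]
3. rotate(1, -90) → [θ0=0°, θ1=270°, e=1]
4. rotate(1, -90) → [θ0=0°, θ1=270°, e=1]

[θ0=0°, θ1=270°, e=1]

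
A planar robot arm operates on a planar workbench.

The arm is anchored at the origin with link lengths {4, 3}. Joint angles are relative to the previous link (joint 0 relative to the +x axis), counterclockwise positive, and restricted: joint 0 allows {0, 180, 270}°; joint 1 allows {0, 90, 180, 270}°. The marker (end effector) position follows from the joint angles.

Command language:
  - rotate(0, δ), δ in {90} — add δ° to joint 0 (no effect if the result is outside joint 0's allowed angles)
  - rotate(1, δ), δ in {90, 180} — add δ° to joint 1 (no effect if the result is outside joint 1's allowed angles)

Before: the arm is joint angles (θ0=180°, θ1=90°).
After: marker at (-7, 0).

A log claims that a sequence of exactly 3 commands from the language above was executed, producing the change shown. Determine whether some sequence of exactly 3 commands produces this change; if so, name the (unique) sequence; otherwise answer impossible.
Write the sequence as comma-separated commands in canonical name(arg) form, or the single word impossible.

start: joint angles (θ0=180°, θ1=90°)
step 1 (rotate(1, 90)): joint angles (θ0=180°, θ1=180°)
step 2 (rotate(1, 90)): joint angles (θ0=180°, θ1=270°)
step 3 (rotate(1, 90)): joint angles (θ0=180°, θ1=0°)
no rival 3-sequence matches.

rotate(1, 90), rotate(1, 90), rotate(1, 90)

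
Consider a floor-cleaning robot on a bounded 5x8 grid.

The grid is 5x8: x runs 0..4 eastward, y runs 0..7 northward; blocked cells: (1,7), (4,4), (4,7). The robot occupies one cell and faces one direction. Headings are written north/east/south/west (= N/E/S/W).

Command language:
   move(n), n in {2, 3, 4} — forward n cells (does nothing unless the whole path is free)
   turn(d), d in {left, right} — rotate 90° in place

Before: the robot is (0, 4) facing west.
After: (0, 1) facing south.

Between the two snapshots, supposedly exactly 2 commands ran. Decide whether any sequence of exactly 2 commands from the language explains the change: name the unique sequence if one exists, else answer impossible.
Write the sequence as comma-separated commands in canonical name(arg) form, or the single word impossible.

turn(left), move(3)

key: cell and facing (now S) both changed — the 2 commands mix motion and turning
t0: (0, 4) facing west
step 1 (turn(left)): (0, 4) facing south
step 2 (move(3)): (0, 1) facing south
uniquely the one of 25 2-step routes that fits.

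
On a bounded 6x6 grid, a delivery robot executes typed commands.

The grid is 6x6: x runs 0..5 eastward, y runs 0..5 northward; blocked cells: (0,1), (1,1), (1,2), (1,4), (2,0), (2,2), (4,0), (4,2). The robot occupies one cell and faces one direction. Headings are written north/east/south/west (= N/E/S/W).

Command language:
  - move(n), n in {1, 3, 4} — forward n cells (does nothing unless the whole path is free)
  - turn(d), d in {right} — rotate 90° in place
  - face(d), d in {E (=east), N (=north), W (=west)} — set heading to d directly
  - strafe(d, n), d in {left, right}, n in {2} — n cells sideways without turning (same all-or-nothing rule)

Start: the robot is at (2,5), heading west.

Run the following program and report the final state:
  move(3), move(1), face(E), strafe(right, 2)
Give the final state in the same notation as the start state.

at (1,5), heading east

from: at (2,5), heading west
1. move(3) → at (2,5), heading west
2. move(1) → at (1,5), heading west
3. face(E) → at (1,5), heading east
4. strafe(right, 2) → at (1,5), heading east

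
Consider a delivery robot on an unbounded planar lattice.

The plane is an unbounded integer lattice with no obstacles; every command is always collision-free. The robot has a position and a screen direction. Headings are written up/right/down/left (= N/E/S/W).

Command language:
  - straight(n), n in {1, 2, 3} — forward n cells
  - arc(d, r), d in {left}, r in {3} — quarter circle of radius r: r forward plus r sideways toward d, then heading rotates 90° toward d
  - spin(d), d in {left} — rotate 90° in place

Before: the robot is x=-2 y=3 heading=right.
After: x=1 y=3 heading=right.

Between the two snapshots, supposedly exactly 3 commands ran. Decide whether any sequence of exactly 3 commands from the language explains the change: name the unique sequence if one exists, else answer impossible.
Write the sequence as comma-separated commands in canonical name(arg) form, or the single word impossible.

key: heading stays E — no command in the sequence turns
begin: x=-2 y=3 heading=right
t=1 straight(1) ⇒ x=-1 y=3 heading=right
t=2 straight(1) ⇒ x=0 y=3 heading=right
t=3 straight(1) ⇒ x=1 y=3 heading=right
all 125 alternatives checked — unique.

straight(1), straight(1), straight(1)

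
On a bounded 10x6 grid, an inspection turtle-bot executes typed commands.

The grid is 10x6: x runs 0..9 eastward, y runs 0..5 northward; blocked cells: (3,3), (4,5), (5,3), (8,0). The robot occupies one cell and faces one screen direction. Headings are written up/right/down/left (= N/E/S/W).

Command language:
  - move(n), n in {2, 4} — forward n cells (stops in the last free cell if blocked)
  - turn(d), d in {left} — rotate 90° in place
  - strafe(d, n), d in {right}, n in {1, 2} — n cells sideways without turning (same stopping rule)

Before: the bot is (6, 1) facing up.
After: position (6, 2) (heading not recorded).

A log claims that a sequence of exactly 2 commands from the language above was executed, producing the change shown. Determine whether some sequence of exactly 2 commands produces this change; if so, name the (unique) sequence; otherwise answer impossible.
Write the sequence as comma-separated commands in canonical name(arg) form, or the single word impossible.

turn(left), strafe(right, 1)

key: running strafe(right, 1) before turn(left) would end elsewhere — order is forced
initial: (6, 1) facing up
step 1 (turn(left)): (6, 1) facing left
step 2 (strafe(right, 1)): (6, 2) facing left
no rival 2-sequence matches.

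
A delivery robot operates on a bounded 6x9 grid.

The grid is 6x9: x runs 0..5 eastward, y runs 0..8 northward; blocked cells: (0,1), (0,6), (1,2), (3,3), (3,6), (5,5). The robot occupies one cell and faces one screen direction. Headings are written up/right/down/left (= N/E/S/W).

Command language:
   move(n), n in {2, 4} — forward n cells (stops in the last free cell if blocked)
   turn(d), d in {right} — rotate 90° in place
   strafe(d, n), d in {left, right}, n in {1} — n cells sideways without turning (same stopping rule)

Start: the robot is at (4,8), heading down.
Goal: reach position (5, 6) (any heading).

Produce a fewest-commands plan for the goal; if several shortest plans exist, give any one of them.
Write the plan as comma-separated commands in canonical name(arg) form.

initial: at (4,8), heading down
[1] after strafe(left, 1): at (5,8), heading down
[2] after move(4): at (5,6), heading down
shorter routes all fall short; 2 is best.

strafe(left, 1), move(4)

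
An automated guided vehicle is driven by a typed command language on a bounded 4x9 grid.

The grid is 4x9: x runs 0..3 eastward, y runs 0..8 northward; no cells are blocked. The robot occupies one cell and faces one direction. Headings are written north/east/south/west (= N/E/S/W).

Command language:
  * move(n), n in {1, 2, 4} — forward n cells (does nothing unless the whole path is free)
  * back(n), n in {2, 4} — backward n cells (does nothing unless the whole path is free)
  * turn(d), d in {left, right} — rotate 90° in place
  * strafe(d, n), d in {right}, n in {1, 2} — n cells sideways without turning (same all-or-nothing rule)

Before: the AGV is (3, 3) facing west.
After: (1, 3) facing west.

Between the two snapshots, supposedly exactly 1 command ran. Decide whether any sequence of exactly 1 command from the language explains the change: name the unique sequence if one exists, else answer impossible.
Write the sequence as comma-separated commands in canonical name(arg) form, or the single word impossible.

move(2)

key: still facing W — the one step turns nothing
start: (3, 3) facing west
step 1 (move(2)): (1, 3) facing west
no other 1-command option fits: unique.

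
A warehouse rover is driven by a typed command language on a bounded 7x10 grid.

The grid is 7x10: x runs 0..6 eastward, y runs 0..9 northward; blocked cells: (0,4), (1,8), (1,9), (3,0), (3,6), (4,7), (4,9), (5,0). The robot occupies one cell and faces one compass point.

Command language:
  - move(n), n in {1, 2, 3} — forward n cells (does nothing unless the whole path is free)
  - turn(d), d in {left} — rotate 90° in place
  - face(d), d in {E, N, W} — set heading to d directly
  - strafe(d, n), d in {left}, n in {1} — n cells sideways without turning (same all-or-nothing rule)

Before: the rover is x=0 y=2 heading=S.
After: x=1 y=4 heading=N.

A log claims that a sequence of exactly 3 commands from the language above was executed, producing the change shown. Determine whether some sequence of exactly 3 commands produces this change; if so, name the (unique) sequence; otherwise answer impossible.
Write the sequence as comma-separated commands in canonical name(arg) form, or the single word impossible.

strafe(left, 1), face(N), move(2)

key: position moved to (1,4) AND the heading swung to N — translation plus rotation needed
start: x=0 y=2 heading=S
[1] after strafe(left, 1): x=1 y=2 heading=S
[2] after face(N): x=1 y=2 heading=N
[3] after move(2): x=1 y=4 heading=N
uniquely the one of 512 3-step routes that fits.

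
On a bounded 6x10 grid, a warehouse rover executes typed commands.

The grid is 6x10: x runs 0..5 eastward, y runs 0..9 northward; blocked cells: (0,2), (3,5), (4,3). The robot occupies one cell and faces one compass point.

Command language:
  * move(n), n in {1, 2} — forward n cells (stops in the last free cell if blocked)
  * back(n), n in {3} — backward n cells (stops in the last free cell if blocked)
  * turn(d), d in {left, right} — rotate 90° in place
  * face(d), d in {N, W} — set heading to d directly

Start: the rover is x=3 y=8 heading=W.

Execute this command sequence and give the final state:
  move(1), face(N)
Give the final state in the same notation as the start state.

x=2 y=8 heading=N

from: x=3 y=8 heading=W
1. move(1) → x=2 y=8 heading=W
2. face(N) → x=2 y=8 heading=N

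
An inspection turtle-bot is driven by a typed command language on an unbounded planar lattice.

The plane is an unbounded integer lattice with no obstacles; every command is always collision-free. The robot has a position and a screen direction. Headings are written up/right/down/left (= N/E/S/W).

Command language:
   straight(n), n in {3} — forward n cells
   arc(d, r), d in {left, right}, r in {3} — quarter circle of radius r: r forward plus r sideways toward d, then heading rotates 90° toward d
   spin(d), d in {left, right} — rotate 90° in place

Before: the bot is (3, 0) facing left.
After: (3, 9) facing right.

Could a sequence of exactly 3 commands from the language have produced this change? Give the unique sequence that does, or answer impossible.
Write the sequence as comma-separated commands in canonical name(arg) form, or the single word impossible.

key: cell and facing (now E) both changed — the 3 commands mix motion and turning
start: (3, 0) facing left
step 1 (arc(right, 3)): (0, 3) facing up
step 2 (straight(3)): (0, 6) facing up
step 3 (arc(right, 3)): (3, 9) facing right
uniquely the one of 125 3-step routes that fits.

arc(right, 3), straight(3), arc(right, 3)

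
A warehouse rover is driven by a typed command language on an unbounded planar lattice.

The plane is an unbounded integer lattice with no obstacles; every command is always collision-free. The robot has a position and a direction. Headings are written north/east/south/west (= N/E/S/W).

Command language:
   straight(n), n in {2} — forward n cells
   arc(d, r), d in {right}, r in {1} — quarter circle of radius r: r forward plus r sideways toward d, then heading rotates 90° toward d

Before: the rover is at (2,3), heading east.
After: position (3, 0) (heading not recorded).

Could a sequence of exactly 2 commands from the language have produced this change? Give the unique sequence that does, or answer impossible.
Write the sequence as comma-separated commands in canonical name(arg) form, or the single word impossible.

arc(right, 1), straight(2)

key: order matters: swapping arc(right, 1) and straight(2) lands elsewhere
start: at (2,3), heading east
1. arc(right, 1) → at (3,2), heading south
2. straight(2) → at (3,0), heading south
no rival 2-sequence matches.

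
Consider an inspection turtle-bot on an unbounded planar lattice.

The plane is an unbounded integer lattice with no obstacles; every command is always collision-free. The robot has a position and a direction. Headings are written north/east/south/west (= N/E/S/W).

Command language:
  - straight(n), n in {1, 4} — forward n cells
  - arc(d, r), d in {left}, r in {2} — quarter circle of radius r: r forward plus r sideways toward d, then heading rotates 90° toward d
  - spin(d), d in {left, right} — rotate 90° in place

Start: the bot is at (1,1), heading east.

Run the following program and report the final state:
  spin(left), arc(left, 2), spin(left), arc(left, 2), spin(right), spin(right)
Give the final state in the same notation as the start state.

at (1,1), heading west

start: at (1,1), heading east
step 1 (spin(left)): at (1,1), heading north
step 2 (arc(left, 2)): at (-1,3), heading west
step 3 (spin(left)): at (-1,3), heading south
step 4 (arc(left, 2)): at (1,1), heading east
step 5 (spin(right)): at (1,1), heading south
step 6 (spin(right)): at (1,1), heading west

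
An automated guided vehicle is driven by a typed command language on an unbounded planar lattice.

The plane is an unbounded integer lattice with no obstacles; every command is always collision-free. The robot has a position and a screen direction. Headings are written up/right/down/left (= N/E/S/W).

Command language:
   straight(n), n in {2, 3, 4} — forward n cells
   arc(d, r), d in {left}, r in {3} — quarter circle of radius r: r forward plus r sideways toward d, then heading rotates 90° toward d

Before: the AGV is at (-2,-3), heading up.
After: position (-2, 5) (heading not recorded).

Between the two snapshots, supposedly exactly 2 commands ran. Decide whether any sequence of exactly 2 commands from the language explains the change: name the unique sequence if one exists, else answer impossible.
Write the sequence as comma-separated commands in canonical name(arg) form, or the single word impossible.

straight(4), straight(4)

begin: at (-2,-3), heading up
1. straight(4) → at (-2,1), heading up
2. straight(4) → at (-2,5), heading up
no rival 2-sequence matches.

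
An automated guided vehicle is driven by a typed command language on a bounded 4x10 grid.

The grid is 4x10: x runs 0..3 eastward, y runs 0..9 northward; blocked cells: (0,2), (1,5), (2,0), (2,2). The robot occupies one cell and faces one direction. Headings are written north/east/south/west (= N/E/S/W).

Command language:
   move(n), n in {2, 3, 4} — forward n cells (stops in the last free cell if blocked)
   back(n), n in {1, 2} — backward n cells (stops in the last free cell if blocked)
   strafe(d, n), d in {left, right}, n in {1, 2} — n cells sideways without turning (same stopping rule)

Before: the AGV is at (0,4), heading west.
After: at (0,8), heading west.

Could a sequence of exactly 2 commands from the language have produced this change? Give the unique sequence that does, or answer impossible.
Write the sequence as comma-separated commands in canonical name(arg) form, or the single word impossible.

strafe(right, 2), strafe(right, 2)

key: still facing W at the end — nothing in the sequence rotates
start: at (0,4), heading west
step 1 (strafe(right, 2)): at (0,6), heading west
step 2 (strafe(right, 2)): at (0,8), heading west
no rival 2-sequence matches.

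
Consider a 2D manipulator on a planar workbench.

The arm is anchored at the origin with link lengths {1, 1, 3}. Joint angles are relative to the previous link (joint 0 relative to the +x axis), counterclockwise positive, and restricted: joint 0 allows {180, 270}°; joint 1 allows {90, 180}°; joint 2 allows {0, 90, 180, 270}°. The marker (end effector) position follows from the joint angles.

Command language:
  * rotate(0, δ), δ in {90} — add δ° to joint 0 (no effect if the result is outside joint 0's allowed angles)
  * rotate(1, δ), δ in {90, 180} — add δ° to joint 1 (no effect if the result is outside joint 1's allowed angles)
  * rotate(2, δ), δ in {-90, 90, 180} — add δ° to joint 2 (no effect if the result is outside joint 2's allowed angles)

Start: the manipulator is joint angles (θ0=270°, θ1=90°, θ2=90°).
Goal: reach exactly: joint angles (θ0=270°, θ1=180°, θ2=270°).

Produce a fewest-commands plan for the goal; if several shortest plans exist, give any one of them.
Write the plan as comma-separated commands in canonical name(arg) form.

rotate(2, 180), rotate(1, 90)

from: joint angles (θ0=270°, θ1=90°, θ2=90°)
t=1 rotate(2, 180) ⇒ joint angles (θ0=270°, θ1=90°, θ2=270°)
t=2 rotate(1, 90) ⇒ joint angles (θ0=270°, θ1=180°, θ2=270°)
shorter routes all fall short; 2 is best.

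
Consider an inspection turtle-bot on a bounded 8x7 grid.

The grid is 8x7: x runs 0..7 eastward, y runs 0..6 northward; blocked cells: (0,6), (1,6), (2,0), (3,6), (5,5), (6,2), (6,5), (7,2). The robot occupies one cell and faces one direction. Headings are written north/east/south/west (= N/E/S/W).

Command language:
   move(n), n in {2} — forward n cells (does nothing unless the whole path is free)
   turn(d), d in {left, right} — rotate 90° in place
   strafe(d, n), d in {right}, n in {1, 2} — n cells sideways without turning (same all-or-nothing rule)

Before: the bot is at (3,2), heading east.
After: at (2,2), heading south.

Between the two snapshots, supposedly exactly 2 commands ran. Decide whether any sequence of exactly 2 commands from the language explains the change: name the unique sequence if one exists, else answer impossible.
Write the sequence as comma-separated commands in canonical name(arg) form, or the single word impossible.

key: order matters: swapping turn(right) and strafe(right, 1) lands elsewhere
initial: at (3,2), heading east
t=1 turn(right) ⇒ at (3,2), heading south
t=2 strafe(right, 1) ⇒ at (2,2), heading south
no rival 2-sequence matches.

turn(right), strafe(right, 1)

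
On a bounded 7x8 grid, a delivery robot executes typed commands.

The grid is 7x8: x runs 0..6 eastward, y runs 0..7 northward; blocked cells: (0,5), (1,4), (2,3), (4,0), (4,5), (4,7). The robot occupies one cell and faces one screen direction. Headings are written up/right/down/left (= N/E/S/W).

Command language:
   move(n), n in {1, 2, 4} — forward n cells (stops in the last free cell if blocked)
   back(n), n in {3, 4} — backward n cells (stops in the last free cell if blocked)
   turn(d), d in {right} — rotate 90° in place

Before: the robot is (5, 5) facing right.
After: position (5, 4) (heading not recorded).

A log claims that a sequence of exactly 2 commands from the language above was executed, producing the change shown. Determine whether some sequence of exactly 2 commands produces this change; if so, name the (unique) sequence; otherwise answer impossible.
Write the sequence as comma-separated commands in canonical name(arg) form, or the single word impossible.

turn(right), move(1)

key: running move(1) before turn(right) would end elsewhere — order is forced
t0: (5, 5) facing right
step 1 (turn(right)): (5, 5) facing down
step 2 (move(1)): (5, 4) facing down
no rival 2-sequence matches.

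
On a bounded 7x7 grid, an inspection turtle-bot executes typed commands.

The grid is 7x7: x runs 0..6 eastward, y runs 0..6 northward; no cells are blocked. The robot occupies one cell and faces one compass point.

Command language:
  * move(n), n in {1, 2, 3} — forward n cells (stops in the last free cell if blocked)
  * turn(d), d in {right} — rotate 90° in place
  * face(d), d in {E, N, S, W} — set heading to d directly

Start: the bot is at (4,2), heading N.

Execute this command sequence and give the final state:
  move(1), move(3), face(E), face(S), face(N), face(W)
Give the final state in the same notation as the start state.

at (4,6), heading W

start: at (4,2), heading N
1. move(1) → at (4,3), heading N
2. move(3) → at (4,6), heading N
3. face(E) → at (4,6), heading E
4. face(S) → at (4,6), heading S
5. face(N) → at (4,6), heading N
6. face(W) → at (4,6), heading W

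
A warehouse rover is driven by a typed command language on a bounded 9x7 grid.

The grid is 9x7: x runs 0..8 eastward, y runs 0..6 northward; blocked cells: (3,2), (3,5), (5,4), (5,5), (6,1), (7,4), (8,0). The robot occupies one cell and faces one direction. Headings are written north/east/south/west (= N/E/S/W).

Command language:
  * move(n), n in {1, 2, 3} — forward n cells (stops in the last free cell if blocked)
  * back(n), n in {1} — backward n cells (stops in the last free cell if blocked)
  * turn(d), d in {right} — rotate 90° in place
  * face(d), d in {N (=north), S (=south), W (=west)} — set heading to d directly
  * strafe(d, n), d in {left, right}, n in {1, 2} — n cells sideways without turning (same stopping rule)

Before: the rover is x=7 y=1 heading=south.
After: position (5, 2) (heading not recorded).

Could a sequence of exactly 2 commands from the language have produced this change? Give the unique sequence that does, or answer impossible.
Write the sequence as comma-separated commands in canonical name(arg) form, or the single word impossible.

back(1), strafe(right, 2)

key: order matters: swapping back(1) and strafe(right, 2) lands elsewhere
t0: x=7 y=1 heading=south
step 1 (back(1)): x=7 y=2 heading=south
step 2 (strafe(right, 2)): x=5 y=2 heading=south
no rival 2-sequence matches.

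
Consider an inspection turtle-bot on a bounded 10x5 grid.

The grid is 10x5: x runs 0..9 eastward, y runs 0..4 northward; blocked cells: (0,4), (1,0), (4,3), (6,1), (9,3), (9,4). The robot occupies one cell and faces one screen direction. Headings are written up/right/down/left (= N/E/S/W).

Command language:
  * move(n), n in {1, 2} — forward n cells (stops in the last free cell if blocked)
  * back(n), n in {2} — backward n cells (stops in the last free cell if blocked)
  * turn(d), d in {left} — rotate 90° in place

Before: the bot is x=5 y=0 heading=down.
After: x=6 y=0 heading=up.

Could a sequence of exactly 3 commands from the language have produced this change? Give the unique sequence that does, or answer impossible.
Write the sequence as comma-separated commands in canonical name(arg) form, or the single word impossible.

key: cell and facing (now N) both changed — the 3 commands mix motion and turning
from: x=5 y=0 heading=down
[1] after turn(left): x=5 y=0 heading=right
[2] after move(1): x=6 y=0 heading=right
[3] after turn(left): x=6 y=0 heading=up
no rival 3-sequence matches.

turn(left), move(1), turn(left)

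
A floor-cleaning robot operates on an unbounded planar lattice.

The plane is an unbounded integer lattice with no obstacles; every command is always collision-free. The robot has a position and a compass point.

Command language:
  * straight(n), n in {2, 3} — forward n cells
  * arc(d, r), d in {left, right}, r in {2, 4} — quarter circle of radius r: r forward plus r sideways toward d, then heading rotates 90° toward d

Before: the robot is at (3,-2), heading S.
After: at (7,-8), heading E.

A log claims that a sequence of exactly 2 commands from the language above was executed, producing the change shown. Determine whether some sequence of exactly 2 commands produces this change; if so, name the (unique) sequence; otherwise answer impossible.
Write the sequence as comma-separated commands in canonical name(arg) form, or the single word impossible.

key: position moved to (7,-8) AND the heading swung to E — translation plus rotation needed
from: at (3,-2), heading S
[1] after straight(2): at (3,-4), heading S
[2] after arc(left, 4): at (7,-8), heading E
no rival 2-sequence matches.

straight(2), arc(left, 4)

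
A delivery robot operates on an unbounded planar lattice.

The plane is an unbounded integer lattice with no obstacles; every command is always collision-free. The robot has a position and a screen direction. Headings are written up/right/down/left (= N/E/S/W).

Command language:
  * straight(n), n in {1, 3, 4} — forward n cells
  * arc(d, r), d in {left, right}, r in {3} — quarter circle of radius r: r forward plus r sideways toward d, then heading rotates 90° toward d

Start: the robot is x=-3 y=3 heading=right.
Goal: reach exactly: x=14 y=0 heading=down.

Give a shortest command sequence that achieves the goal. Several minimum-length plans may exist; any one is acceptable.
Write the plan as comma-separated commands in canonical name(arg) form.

straight(3), straight(3), straight(4), straight(4), arc(right, 3)

t0: x=-3 y=3 heading=right
[1] after straight(3): x=0 y=3 heading=right
[2] after straight(3): x=3 y=3 heading=right
[3] after straight(4): x=7 y=3 heading=right
[4] after straight(4): x=11 y=3 heading=right
[5] after arc(right, 3): x=14 y=0 heading=down
minimal: 5 command(s), checked below 5.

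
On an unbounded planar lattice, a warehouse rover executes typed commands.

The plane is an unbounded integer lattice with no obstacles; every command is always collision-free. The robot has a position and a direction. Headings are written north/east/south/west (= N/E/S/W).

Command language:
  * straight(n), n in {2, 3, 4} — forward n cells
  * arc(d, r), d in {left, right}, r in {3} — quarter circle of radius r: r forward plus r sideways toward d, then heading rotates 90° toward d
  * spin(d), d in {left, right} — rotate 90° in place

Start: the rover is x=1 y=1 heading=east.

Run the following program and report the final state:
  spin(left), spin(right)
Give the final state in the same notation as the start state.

x=1 y=1 heading=east

start: x=1 y=1 heading=east
t=1 spin(left) ⇒ x=1 y=1 heading=north
t=2 spin(right) ⇒ x=1 y=1 heading=east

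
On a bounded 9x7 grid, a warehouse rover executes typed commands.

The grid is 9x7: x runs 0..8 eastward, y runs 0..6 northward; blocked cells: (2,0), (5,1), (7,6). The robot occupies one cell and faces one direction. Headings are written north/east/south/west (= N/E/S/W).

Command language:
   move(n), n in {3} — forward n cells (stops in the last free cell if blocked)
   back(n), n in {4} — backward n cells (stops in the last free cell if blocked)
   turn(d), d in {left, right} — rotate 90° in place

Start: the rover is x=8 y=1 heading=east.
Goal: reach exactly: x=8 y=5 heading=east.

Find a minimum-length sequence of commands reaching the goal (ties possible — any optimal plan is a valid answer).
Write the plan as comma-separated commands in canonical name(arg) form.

initial: x=8 y=1 heading=east
[1] after turn(right): x=8 y=1 heading=south
[2] after back(4): x=8 y=5 heading=south
[3] after turn(left): x=8 y=5 heading=east
nothing shorter than 3 reaches the goal.

turn(right), back(4), turn(left)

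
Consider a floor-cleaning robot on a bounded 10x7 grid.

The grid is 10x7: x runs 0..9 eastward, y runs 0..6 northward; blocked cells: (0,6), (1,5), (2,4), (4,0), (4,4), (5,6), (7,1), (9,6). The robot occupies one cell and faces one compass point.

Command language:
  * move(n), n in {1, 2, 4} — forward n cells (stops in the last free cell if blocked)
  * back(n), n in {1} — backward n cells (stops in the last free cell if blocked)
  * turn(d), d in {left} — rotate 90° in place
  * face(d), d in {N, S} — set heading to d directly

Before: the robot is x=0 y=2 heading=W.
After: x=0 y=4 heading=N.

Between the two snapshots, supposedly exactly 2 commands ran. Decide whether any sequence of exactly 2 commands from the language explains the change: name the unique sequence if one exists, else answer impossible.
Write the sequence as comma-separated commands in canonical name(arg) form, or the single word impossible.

face(N), move(2)

key: running move(2) before face(N) would end elsewhere — order is forced
begin: x=0 y=2 heading=W
1. face(N) → x=0 y=2 heading=N
2. move(2) → x=0 y=4 heading=N
no other 2-command option fits: unique.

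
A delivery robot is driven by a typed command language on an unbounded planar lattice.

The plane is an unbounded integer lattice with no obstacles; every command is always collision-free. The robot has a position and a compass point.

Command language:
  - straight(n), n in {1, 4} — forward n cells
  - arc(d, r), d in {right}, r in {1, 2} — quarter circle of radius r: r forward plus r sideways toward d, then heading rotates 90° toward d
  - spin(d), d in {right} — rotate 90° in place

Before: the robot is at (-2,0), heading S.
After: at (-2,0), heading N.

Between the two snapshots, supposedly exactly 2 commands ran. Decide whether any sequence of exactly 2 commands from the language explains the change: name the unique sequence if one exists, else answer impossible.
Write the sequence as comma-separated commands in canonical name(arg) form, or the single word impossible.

spin(right), spin(right)

key: parked at (-2,0) the whole time — nothing moves the robot
from: at (-2,0), heading S
1. spin(right) → at (-2,0), heading W
2. spin(right) → at (-2,0), heading N
no rival 2-sequence matches.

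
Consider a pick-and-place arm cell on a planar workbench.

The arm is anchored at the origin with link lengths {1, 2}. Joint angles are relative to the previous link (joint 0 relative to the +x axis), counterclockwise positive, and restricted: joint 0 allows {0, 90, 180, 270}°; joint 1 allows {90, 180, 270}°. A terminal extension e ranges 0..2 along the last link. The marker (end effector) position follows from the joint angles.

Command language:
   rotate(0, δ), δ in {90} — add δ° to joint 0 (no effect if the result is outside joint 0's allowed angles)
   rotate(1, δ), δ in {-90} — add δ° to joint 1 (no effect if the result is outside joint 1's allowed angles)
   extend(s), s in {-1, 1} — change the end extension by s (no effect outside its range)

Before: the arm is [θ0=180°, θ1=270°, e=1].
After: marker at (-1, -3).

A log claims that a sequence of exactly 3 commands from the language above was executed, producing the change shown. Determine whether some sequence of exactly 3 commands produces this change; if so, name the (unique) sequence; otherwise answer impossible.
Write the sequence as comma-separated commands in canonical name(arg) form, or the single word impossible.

t0: [θ0=180°, θ1=270°, e=1]
[1] after rotate(1, -90): [θ0=180°, θ1=180°, e=1]
[2] after rotate(1, -90): [θ0=180°, θ1=90°, e=1]
[3] after rotate(1, -90): [θ0=180°, θ1=90°, e=1]
no rival 3-sequence matches.

rotate(1, -90), rotate(1, -90), rotate(1, -90)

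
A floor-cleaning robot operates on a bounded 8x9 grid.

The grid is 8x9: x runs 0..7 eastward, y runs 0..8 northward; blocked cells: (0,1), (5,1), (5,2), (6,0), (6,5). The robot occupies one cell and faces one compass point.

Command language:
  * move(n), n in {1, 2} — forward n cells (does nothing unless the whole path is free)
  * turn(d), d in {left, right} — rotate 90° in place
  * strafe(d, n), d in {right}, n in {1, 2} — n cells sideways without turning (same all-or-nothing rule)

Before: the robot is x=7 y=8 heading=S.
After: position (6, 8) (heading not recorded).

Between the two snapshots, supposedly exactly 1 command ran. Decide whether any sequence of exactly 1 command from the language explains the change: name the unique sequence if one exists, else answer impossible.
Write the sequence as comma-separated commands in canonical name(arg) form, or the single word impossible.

strafe(right, 1)

begin: x=7 y=8 heading=S
step 1 (strafe(right, 1)): x=6 y=8 heading=S
no rival 1-sequence matches.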